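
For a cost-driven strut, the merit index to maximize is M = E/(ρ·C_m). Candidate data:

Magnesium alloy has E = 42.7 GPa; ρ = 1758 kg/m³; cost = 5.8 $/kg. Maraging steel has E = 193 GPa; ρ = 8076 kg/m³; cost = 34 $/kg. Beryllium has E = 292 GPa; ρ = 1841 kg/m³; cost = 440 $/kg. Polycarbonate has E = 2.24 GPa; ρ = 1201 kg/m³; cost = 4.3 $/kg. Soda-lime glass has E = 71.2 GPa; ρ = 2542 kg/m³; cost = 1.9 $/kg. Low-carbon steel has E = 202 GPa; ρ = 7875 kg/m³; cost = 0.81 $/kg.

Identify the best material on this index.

low-carbon steel

Evaluate M for each candidate:
  low-carbon steel: M = 31.7 MN·m per $
  soda-lime glass: M = 14.7 MN·m per $
  magnesium alloy: M = 4.19 MN·m per $
  maraging steel: M = 0.703 MN·m per $
  polycarbonate: M = 0.434 MN·m per $
  beryllium: M = 0.360 MN·m per $
Low-carbon steel ranks first.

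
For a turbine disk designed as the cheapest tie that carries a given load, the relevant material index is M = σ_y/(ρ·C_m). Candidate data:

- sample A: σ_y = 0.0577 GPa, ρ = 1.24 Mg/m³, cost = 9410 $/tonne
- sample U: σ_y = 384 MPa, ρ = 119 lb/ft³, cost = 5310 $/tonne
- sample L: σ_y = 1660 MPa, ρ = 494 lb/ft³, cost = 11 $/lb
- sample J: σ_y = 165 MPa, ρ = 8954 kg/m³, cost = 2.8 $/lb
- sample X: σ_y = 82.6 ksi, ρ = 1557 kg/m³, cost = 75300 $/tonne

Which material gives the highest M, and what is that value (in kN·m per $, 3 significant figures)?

In SI units:
  sample A: σ_y = 57.70 MPa, ρ = 1240 kg/m³, cost = 9.410 $/kg
  sample U: σ_y = 384.0 MPa, ρ = 1906 kg/m³, cost = 5.310 $/kg
  sample L: σ_y = 1660 MPa, ρ = 7913 kg/m³, cost = 24.25 $/kg
  sample J: σ_y = 165.0 MPa, ρ = 8954 kg/m³, cost = 6.173 $/kg
  sample X: σ_y = 569.5 MPa, ρ = 1557 kg/m³, cost = 75.30 $/kg
  sample U: M = 37.9 kN·m per $
  sample L: M = 8.65 kN·m per $
  sample A: M = 4.94 kN·m per $
  sample X: M = 4.86 kN·m per $
  sample J: M = 2.99 kN·m per $
Sample U has the largest M.

sample U, M = 37.9 kN·m per $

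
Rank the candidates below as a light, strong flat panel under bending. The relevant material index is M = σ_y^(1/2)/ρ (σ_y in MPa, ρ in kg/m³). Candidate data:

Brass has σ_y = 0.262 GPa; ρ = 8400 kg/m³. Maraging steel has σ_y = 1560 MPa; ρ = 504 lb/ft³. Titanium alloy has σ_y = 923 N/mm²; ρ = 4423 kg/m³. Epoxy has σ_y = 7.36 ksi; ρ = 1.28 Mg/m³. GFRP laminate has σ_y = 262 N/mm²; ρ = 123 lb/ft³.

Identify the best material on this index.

After converting to SI:
  brass: σ_y = 262.0 MPa, ρ = 8400 kg/m³
  maraging steel: σ_y = 1560 MPa, ρ = 8073 kg/m³
  titanium alloy: σ_y = 923.0 MPa, ρ = 4423 kg/m³
  epoxy: σ_y = 50.75 MPa, ρ = 1280 kg/m³
  GFRP laminate: σ_y = 262.0 MPa, ρ = 1970 kg/m³
  GFRP laminate: M = 8.22×10⁻³
  titanium alloy: M = 6.87×10⁻³
  epoxy: M = 5.57×10⁻³
  maraging steel: M = 4.89×10⁻³
  brass: M = 1.93×10⁻³
GFRP laminate ranks first.

GFRP laminate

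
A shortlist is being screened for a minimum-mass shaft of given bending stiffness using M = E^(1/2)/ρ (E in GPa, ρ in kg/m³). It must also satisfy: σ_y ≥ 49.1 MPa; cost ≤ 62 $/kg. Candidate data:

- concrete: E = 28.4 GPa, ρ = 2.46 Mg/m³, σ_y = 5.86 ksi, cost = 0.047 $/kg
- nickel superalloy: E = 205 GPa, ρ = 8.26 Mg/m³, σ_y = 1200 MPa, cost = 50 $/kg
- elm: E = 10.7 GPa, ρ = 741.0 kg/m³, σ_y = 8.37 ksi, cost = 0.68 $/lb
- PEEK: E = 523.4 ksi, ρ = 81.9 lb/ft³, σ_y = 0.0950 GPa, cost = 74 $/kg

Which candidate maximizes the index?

elm

Screen on constraints: σ_y ≥ 49.1 MPa; cost ≤ 62 $/kg. Survivors: nickel superalloy, elm.
Putting every candidate on a common basis:
  nickel superalloy: E = 205.0 GPa, ρ = 8260 kg/m³
  elm: E = 10.70 GPa, ρ = 741.0 kg/m³
  elm: M = 4.41×10⁻³
  nickel superalloy: M = 1.73×10⁻³
Elm has the largest M.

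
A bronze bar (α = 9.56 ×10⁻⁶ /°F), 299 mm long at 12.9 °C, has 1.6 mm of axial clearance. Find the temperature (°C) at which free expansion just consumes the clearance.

α = 9.56×10⁻⁶/°F × 9/5 = 17.2×10⁻⁶/K.
α·L₀·ΔT = 1.6 mm ⇒ ΔT = 1.6 / (17.2×10⁻⁶ × 299.0) = 311.0 K.
T = 12.9 + 311.0 = 323.9 °C.

324 °C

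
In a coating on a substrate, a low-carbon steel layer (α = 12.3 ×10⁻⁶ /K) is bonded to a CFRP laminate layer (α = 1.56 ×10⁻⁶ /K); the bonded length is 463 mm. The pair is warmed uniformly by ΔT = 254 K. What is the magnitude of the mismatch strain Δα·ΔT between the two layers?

2.73×10⁻³

Δα = |12.3 − 1.56|×10⁻⁶/K = 10.7×10⁻⁶/K.
Mismatch strain = Δα·ΔT = 10.7×10⁻⁶ × 254.0 = 2.73×10⁻³.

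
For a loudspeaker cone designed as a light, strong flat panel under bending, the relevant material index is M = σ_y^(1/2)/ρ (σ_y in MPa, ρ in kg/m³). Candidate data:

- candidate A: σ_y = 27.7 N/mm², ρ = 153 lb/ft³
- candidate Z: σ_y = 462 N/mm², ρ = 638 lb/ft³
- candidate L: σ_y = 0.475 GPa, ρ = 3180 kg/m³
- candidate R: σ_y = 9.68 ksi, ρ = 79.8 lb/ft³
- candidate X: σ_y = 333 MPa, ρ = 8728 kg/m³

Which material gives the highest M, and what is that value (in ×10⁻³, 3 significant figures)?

In SI units:
  candidate A: σ_y = 27.70 MPa, ρ = 2451 kg/m³
  candidate Z: σ_y = 462.0 MPa, ρ = 10220 kg/m³
  candidate L: σ_y = 475.0 MPa, ρ = 3180 kg/m³
  candidate R: σ_y = 66.74 MPa, ρ = 1278 kg/m³
  candidate X: σ_y = 333.0 MPa, ρ = 8728 kg/m³
  candidate L: M = 6.85×10⁻³
  candidate R: M = 6.39×10⁻³
  candidate A: M = 2.15×10⁻³
  candidate Z: M = 2.10×10⁻³
  candidate X: M = 2.09×10⁻³
The maximum is for candidate L.

candidate L, M = 6.85×10⁻³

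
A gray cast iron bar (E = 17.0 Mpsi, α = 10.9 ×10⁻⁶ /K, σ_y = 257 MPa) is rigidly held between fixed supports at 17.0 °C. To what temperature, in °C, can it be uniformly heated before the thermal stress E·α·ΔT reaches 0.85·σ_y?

E = 17.0 Mpsi = 117.2 GPa.
E·α·ΔT = 218.4 MPa ⇒ ΔT = 218.4 / (117.2×10³ × 10.9×10⁻⁶) = 171.0 K.
T = 17.0 + 171.0 = 188.0 °C.

188 °C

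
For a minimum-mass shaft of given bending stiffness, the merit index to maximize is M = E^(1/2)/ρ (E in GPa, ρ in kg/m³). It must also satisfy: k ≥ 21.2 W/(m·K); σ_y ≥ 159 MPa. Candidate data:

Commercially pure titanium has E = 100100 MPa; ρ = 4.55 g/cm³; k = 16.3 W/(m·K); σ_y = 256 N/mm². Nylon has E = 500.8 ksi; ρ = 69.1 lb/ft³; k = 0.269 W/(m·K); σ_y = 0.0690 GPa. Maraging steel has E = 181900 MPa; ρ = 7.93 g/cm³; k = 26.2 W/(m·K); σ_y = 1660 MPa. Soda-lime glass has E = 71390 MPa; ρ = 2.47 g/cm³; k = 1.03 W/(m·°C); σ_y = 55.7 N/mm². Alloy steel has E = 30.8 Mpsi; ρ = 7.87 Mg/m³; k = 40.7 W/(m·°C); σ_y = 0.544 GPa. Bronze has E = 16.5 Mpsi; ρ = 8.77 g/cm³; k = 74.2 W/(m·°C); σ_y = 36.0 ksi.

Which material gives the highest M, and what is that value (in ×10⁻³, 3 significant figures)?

Screen on constraints: k ≥ 21.2 W/(m·K); σ_y ≥ 159 MPa. Survivors: maraging steel, alloy steel, bronze.
Convert each candidate to consistent units, then evaluate M:
  maraging steel: E = 181.9 GPa, ρ = 7930 kg/m³
  alloy steel: E = 212.4 GPa, ρ = 7870 kg/m³
  bronze: E = 113.8 GPa, ρ = 8770 kg/m³
  alloy steel: M = 1.85×10⁻³
  maraging steel: M = 1.70×10⁻³
  bronze: M = 1.22×10⁻³
Highest index: alloy steel.

alloy steel, M = 1.85×10⁻³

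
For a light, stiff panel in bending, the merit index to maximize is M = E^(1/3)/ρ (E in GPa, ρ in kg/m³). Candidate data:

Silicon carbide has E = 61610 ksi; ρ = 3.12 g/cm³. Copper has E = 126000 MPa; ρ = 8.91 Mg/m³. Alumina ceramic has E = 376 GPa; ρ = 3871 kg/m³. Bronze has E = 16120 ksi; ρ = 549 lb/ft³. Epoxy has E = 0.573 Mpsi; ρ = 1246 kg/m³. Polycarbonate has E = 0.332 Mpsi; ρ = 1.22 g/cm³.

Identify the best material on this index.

Convert each candidate to consistent units, then evaluate M:
  silicon carbide: E = 424.8 GPa, ρ = 3120 kg/m³
  copper: E = 126.0 GPa, ρ = 8910 kg/m³
  alumina ceramic: E = 376.0 GPa, ρ = 3871 kg/m³
  bronze: E = 111.1 GPa, ρ = 8794 kg/m³
  epoxy: E = 3.951 GPa, ρ = 1246 kg/m³
  polycarbonate: E = 2.289 GPa, ρ = 1220 kg/m³
  silicon carbide: M = 2.41×10⁻³
  alumina ceramic: M = 1.86×10⁻³
  epoxy: M = 1.27×10⁻³
  polycarbonate: M = 1.08×10⁻³
  copper: M = 0.563×10⁻³
  bronze: M = 0.547×10⁻³
Silicon carbide ranks first.

silicon carbide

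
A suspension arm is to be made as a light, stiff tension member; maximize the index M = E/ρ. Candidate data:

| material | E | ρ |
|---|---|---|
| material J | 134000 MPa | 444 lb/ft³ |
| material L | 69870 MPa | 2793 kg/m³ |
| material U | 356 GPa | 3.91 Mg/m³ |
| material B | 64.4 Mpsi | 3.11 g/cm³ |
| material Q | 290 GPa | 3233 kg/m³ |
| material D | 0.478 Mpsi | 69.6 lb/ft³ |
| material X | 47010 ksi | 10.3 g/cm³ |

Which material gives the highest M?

In SI units:
  material J: E = 134.0 GPa, ρ = 7112 kg/m³
  material L: E = 69.87 GPa, ρ = 2793 kg/m³
  material U: E = 356.0 GPa, ρ = 3910 kg/m³
  material B: E = 444.0 GPa, ρ = 3110 kg/m³
  material Q: E = 290.0 GPa, ρ = 3233 kg/m³
  material D: E = 3.296 GPa, ρ = 1115 kg/m³
  material X: E = 324.1 GPa, ρ = 10300 kg/m³
  material B: M = 143 MN·m/kg
  material U: M = 91.0 MN·m/kg
  material Q: M = 89.7 MN·m/kg
  material X: M = 31.5 MN·m/kg
  material L: M = 25.0 MN·m/kg
  material J: M = 18.8 MN·m/kg
  material D: M = 2.96 MN·m/kg
Highest index: material B.

material B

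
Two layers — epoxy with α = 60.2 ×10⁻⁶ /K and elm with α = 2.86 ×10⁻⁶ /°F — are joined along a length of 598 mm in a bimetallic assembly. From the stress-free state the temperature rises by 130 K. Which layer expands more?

epoxy

elm: α = 2.86×10⁻⁶/°F × 9/5 = 5.15×10⁻⁶/K.
α(epoxy) = 60.2×10⁻⁶/K vs α(elm) = 5.15×10⁻⁶/K.
Higher α expands more for the same ΔT: epoxy.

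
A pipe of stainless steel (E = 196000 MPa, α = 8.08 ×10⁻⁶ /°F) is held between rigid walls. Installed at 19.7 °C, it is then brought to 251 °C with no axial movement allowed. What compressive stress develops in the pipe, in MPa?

E = 196000 MPa = 196.0 GPa.
α = 8.08×10⁻⁶/°F × 9/5 = 14.5×10⁻⁶/K.
ΔT = 231.3 K. Constrained thermal stress σ = E·α·ΔT = 196.0×10³ MPa × 14.5×10⁻⁶ × 231.3 = 659 MPa (compressive).

659 MPa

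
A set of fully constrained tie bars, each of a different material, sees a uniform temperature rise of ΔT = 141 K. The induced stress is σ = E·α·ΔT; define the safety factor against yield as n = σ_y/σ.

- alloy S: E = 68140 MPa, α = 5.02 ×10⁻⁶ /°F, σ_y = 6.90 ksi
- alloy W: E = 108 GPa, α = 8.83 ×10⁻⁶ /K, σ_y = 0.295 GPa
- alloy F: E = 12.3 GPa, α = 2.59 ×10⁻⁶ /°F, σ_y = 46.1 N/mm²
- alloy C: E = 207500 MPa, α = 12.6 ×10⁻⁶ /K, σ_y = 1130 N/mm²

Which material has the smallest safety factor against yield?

In consistent units (E in GPa, α in ×10⁻⁶/K, σ_y in MPa):
  alloy S: E = 68.14, α = 9.04, σ_y = 47.57 → σ = 86.8 MPa, n = 0.548
  alloy W: E = 108.0, α = 8.83, σ_y = 295.0 → σ = 134 MPa, n = 2.19
  alloy F: E = 12.30, α = 4.66, σ_y = 46.10 → σ = 8.09 MPa, n = 5.70
  alloy C: E = 207.5, α = 12.6, σ_y = 1130 → σ = 369 MPa, n = 3.07
The minimum is alloy S at n = 0.548.

alloy S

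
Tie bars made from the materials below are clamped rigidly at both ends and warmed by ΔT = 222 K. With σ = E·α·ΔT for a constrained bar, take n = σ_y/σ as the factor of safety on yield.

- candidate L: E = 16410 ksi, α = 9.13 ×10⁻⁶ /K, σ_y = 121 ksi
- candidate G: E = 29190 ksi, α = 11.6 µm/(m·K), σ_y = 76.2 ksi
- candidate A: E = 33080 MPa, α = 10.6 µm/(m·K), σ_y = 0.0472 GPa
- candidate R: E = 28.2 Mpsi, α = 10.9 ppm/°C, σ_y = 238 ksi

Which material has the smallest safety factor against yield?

candidate A

With everything in SI (GPa, ×10⁻⁶/K, MPa):
  candidate L: E = 113.1, α = 9.13, σ_y = 834.3 → σ = 229 MPa, n = 3.64
  candidate G: E = 201.3, α = 11.6, σ_y = 525.4 → σ = 518 MPa, n = 1.01
  candidate A: E = 33.08, α = 10.6, σ_y = 47.20 → σ = 77.8 MPa, n = 0.606
  candidate R: E = 194.4, α = 10.9, σ_y = 1641 → σ = 470 MPa, n = 3.49
The minimum is candidate A at n = 0.606.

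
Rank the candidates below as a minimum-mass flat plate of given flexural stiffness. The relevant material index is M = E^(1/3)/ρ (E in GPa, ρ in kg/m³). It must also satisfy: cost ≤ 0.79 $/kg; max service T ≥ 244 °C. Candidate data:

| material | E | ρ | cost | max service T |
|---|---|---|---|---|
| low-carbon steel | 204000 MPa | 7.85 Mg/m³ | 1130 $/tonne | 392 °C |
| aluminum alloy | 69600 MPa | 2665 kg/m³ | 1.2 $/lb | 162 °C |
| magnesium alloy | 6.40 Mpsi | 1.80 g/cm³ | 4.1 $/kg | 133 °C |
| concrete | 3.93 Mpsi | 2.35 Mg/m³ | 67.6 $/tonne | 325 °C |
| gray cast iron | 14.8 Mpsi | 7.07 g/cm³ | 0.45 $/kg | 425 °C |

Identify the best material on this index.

Screen on constraints: cost ≤ 0.79 $/kg; max service T ≥ 244 °C. Survivors: concrete, gray cast iron.
After converting to SI:
  concrete: E = 27.10 GPa, ρ = 2350 kg/m³
  gray cast iron: E = 102.0 GPa, ρ = 7070 kg/m³
  concrete: M = 1.28×10⁻³
  gray cast iron: M = 0.661×10⁻³
Concrete has the largest M.

concrete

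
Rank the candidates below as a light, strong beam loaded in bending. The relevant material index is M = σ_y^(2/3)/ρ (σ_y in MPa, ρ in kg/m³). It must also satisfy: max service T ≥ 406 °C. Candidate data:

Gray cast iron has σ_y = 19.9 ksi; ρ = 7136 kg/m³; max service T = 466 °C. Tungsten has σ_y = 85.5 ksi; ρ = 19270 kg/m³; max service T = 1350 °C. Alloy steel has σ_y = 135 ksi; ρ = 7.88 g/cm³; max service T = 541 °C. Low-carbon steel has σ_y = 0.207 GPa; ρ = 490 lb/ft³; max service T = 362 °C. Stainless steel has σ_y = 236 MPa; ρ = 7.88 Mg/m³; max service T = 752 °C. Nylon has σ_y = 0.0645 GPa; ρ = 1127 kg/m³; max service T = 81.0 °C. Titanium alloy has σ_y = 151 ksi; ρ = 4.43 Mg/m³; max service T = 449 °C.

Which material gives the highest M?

titanium alloy

Screen on constraints: max service T ≥ 406 °C. Survivors: gray cast iron, tungsten, alloy steel, stainless steel, titanium alloy.
Putting every candidate on a common basis:
  gray cast iron: σ_y = 137.2 MPa, ρ = 7136 kg/m³
  tungsten: σ_y = 589.5 MPa, ρ = 19270 kg/m³
  alloy steel: σ_y = 930.8 MPa, ρ = 7880 kg/m³
  stainless steel: σ_y = 236.0 MPa, ρ = 7880 kg/m³
  titanium alloy: σ_y = 1041 MPa, ρ = 4430 kg/m³
  titanium alloy: M = 23.2×10⁻³
  alloy steel: M = 12.1×10⁻³
  stainless steel: M = 4.85×10⁻³
  gray cast iron: M = 3.73×10⁻³
  tungsten: M = 3.65×10⁻³
Highest index: titanium alloy.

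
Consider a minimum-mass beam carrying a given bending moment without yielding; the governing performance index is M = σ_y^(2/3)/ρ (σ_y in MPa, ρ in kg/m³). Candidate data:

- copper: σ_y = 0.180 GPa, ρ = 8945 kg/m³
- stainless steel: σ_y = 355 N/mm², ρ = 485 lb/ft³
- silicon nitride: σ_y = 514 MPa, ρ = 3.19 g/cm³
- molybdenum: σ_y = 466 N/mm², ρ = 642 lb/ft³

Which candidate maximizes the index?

silicon nitride

Normalizing units and computing the index:
  copper: σ_y = 180.0 MPa, ρ = 8945 kg/m³
  stainless steel: σ_y = 355.0 MPa, ρ = 7769 kg/m³
  silicon nitride: σ_y = 514.0 MPa, ρ = 3190 kg/m³
  molybdenum: σ_y = 466.0 MPa, ρ = 10280 kg/m³
  silicon nitride: M = 20.1×10⁻³
  stainless steel: M = 6.45×10⁻³
  molybdenum: M = 5.84×10⁻³
  copper: M = 3.56×10⁻³
The maximum is for silicon nitride.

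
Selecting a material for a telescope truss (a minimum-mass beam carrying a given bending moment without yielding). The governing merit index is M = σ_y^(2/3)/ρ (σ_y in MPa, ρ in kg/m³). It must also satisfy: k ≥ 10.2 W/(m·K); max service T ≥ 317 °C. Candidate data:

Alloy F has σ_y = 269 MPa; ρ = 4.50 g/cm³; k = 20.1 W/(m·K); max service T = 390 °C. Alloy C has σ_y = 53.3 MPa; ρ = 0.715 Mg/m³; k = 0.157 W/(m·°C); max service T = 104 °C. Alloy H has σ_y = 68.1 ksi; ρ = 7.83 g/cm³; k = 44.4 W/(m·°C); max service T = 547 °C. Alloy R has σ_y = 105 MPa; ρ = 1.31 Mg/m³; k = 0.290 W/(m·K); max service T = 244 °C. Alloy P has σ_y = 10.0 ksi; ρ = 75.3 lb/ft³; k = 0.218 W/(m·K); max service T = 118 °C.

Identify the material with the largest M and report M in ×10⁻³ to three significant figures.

alloy F, M = 9.26×10⁻³

Screen on constraints: k ≥ 10.2 W/(m·K); max service T ≥ 317 °C. Survivors: alloy F, alloy H.
Putting every candidate on a common basis:
  alloy F: σ_y = 269.0 MPa, ρ = 4500 kg/m³
  alloy H: σ_y = 469.5 MPa, ρ = 7830 kg/m³
  alloy F: M = 9.26×10⁻³
  alloy H: M = 7.72×10⁻³
Alloy F has the largest M.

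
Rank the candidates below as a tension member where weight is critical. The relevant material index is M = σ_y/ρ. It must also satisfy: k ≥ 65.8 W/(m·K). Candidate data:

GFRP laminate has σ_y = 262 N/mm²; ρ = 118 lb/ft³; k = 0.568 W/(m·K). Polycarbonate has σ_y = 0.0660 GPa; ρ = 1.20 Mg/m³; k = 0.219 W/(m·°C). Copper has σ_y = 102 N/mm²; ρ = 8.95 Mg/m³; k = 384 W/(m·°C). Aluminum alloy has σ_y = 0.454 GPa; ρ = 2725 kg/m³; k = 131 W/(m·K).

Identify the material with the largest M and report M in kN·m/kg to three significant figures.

Screen on constraints: k ≥ 65.8 W/(m·K). Survivors: copper, aluminum alloy.
In SI units:
  copper: σ_y = 102.0 MPa, ρ = 8950 kg/m³
  aluminum alloy: σ_y = 454.0 MPa, ρ = 2725 kg/m³
  aluminum alloy: M = 167 kN·m/kg
  copper: M = 11.4 kN·m/kg
Aluminum alloy ranks first.

aluminum alloy, M = 167 kN·m/kg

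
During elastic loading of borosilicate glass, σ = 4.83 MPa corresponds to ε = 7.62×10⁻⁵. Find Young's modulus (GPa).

63.4 GPa

E = σ/ε = 4.83 MPa / 7.62×10⁻⁵ = 63390 MPa = 63.4 GPa.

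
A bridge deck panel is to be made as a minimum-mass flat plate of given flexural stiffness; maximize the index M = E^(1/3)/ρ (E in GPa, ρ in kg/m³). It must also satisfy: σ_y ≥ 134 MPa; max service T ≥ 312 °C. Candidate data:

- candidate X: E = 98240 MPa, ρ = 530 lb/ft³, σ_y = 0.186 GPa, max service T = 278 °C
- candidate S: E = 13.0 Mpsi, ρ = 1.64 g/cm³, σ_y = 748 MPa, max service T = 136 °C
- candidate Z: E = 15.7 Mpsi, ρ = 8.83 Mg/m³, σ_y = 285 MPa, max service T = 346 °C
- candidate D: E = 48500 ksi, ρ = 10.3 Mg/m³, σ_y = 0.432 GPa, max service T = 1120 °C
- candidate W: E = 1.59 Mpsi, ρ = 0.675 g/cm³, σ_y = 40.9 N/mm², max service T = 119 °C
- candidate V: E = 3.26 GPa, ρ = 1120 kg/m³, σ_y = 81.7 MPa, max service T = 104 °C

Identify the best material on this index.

candidate D

Screen on constraints: σ_y ≥ 134 MPa; max service T ≥ 312 °C. Survivors: candidate Z, candidate D.
Convert each candidate to consistent units, then evaluate M:
  candidate Z: E = 108.2 GPa, ρ = 8830 kg/m³
  candidate D: E = 334.4 GPa, ρ = 10300 kg/m³
  candidate D: M = 0.674×10⁻³
  candidate Z: M = 0.540×10⁻³
Candidate D ranks first.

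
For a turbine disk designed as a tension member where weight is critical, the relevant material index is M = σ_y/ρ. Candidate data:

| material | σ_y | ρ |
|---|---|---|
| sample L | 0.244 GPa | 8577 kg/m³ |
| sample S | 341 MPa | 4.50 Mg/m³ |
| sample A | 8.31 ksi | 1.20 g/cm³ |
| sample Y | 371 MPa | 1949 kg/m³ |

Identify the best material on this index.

sample Y

Putting every candidate on a common basis:
  sample L: σ_y = 244.0 MPa, ρ = 8577 kg/m³
  sample S: σ_y = 341.0 MPa, ρ = 4500 kg/m³
  sample A: σ_y = 57.30 MPa, ρ = 1200 kg/m³
  sample Y: σ_y = 371.0 MPa, ρ = 1949 kg/m³
  sample Y: M = 190 kN·m/kg
  sample S: M = 75.8 kN·m/kg
  sample A: M = 47.7 kN·m/kg
  sample L: M = 28.4 kN·m/kg
Highest index: sample Y.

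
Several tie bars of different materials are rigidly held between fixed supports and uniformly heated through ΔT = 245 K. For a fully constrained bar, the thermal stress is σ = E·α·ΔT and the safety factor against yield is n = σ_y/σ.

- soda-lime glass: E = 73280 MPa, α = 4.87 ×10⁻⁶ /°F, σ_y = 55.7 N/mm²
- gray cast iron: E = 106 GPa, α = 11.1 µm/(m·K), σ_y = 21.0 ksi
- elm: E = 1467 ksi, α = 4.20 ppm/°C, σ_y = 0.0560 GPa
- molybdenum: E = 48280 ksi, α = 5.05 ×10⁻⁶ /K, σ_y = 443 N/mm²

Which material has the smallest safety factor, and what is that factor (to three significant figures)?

In consistent units (E in GPa, α in ×10⁻⁶/K, σ_y in MPa):
  soda-lime glass: E = 73.28, α = 8.77, σ_y = 55.70 → σ = 157 MPa, n = 0.354
  gray cast iron: E = 106.0, α = 11.1, σ_y = 144.8 → σ = 288 MPa, n = 0.502
  elm: E = 10.11, α = 4.20, σ_y = 56.00 → σ = 10.4 MPa, n = 5.38
  molybdenum: E = 332.9, α = 5.05, σ_y = 443.0 → σ = 412 MPa, n = 1.08
The minimum is soda-lime glass at n = 0.354.

soda-lime glass, n = 0.354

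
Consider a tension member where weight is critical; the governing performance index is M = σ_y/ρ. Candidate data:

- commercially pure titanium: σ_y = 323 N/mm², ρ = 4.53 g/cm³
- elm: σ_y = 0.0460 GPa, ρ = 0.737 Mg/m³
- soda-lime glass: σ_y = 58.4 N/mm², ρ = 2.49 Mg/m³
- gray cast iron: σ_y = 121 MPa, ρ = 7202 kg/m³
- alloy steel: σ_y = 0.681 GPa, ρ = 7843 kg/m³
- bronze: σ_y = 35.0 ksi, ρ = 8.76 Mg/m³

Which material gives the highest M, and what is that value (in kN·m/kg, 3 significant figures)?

alloy steel, M = 86.8 kN·m/kg

After converting to SI:
  commercially pure titanium: σ_y = 323.0 MPa, ρ = 4530 kg/m³
  elm: σ_y = 46.00 MPa, ρ = 737.0 kg/m³
  soda-lime glass: σ_y = 58.40 MPa, ρ = 2490 kg/m³
  gray cast iron: σ_y = 121.0 MPa, ρ = 7202 kg/m³
  alloy steel: σ_y = 681.0 MPa, ρ = 7843 kg/m³
  bronze: σ_y = 241.3 MPa, ρ = 8760 kg/m³
  alloy steel: M = 86.8 kN·m/kg
  commercially pure titanium: M = 71.3 kN·m/kg
  elm: M = 62.4 kN·m/kg
  bronze: M = 27.5 kN·m/kg
  soda-lime glass: M = 23.5 kN·m/kg
  gray cast iron: M = 16.8 kN·m/kg
Alloy steel ranks first.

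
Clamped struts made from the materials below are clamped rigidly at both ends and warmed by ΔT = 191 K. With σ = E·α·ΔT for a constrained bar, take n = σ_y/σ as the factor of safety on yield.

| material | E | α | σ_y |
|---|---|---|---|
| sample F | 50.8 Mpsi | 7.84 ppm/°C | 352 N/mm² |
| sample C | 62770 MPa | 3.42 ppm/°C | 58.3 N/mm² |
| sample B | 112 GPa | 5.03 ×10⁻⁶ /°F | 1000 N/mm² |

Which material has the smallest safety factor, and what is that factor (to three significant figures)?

In consistent units (E in GPa, α in ×10⁻⁶/K, σ_y in MPa):
  sample F: E = 350.3, α = 7.84, σ_y = 352.0 → σ = 524 MPa, n = 0.671
  sample C: E = 62.77, α = 3.42, σ_y = 58.30 → σ = 41.0 MPa, n = 1.42
  sample B: E = 112.0, α = 9.05, σ_y = 1000 → σ = 194 MPa, n = 5.16
Smallest n: sample F with n = 0.671.

sample F, n = 0.671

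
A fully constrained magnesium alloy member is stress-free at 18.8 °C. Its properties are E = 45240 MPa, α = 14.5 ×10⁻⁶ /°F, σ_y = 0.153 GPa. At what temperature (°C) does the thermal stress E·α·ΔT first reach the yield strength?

E = 45240 MPa = 45.24 GPa.
α = 14.5×10⁻⁶/°F × 9/5 = 26.1×10⁻⁶/K.
σ_y = 0.153 GPa = 153.0 MPa.
E·α·ΔT = 153.0 MPa ⇒ ΔT = 153.0 / (45.24×10³ × 26.1×10⁻⁶) = 129.6 K.
T = 18.8 + 129.6 = 148.4 °C.

148 °C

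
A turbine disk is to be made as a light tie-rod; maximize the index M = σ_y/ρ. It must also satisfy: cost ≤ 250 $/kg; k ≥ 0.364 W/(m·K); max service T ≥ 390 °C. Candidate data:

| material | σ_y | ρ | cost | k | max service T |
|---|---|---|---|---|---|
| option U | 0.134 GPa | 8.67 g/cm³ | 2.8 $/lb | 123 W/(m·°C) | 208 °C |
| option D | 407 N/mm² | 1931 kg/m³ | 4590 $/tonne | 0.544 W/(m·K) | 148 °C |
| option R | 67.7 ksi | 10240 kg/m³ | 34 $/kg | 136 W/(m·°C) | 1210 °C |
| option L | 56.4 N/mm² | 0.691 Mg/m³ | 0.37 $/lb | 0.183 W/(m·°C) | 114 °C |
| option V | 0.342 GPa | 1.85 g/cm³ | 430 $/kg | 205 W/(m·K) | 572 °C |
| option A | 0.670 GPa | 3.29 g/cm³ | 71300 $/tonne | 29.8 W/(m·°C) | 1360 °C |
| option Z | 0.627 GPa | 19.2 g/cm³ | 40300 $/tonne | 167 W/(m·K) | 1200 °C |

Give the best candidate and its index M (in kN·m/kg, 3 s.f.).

option A, M = 204 kN·m/kg

Screen on constraints: cost ≤ 250 $/kg; k ≥ 0.364 W/(m·K); max service T ≥ 390 °C. Survivors: option R, option A, option Z.
Convert each candidate to consistent units, then evaluate M:
  option R: σ_y = 466.8 MPa, ρ = 10240 kg/m³
  option A: σ_y = 670.0 MPa, ρ = 3290 kg/m³
  option Z: σ_y = 627.0 MPa, ρ = 19200 kg/m³
  option A: M = 204 kN·m/kg
  option R: M = 45.6 kN·m/kg
  option Z: M = 32.7 kN·m/kg
Option A has the largest M.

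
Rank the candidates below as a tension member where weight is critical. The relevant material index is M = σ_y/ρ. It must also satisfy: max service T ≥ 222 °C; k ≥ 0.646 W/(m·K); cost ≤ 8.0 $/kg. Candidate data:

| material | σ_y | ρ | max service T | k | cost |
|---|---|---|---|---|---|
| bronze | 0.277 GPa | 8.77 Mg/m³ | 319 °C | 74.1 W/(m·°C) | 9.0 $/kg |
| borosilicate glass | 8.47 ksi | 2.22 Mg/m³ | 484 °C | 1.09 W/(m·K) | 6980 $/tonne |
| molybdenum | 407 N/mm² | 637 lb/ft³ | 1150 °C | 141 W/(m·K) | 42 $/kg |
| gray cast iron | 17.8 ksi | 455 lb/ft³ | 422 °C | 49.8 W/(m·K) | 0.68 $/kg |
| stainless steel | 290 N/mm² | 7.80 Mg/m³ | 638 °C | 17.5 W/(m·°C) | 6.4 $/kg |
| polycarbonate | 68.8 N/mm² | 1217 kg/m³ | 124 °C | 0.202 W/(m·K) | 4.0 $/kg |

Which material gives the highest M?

stainless steel

Screen on constraints: max service T ≥ 222 °C; k ≥ 0.646 W/(m·K); cost ≤ 8.0 $/kg. Survivors: borosilicate glass, gray cast iron, stainless steel.
After converting to SI:
  borosilicate glass: σ_y = 58.40 MPa, ρ = 2220 kg/m³
  gray cast iron: σ_y = 122.7 MPa, ρ = 7288 kg/m³
  stainless steel: σ_y = 290.0 MPa, ρ = 7800 kg/m³
  stainless steel: M = 37.2 kN·m/kg
  borosilicate glass: M = 26.3 kN·m/kg
  gray cast iron: M = 16.8 kN·m/kg
Stainless steel ranks first.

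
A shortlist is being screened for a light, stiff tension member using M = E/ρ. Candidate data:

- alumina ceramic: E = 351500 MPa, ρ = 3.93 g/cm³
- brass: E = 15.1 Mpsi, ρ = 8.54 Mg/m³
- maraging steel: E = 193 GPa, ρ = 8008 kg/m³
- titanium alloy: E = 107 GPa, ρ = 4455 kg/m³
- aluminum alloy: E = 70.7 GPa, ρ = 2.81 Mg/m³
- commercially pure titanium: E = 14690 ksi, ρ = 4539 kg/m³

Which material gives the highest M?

Putting every candidate on a common basis:
  alumina ceramic: E = 351.5 GPa, ρ = 3930 kg/m³
  brass: E = 104.1 GPa, ρ = 8540 kg/m³
  maraging steel: E = 193.0 GPa, ρ = 8008 kg/m³
  titanium alloy: E = 107.0 GPa, ρ = 4455 kg/m³
  aluminum alloy: E = 70.70 GPa, ρ = 2810 kg/m³
  commercially pure titanium: E = 101.3 GPa, ρ = 4539 kg/m³
  alumina ceramic: M = 89.4 MN·m/kg
  aluminum alloy: M = 25.2 MN·m/kg
  maraging steel: M = 24.1 MN·m/kg
  titanium alloy: M = 24.0 MN·m/kg
  commercially pure titanium: M = 22.3 MN·m/kg
  brass: M = 12.2 MN·m/kg
Highest index: alumina ceramic.

alumina ceramic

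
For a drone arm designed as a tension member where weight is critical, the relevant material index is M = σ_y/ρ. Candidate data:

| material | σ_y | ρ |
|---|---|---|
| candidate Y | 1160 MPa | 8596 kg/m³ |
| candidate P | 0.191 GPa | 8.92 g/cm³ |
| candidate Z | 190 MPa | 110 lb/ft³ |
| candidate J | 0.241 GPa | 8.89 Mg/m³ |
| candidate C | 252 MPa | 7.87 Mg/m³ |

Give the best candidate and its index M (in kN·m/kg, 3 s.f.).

candidate Y, M = 135 kN·m/kg

Putting every candidate on a common basis:
  candidate Y: σ_y = 1160 MPa, ρ = 8596 kg/m³
  candidate P: σ_y = 191.0 MPa, ρ = 8920 kg/m³
  candidate Z: σ_y = 190.0 MPa, ρ = 1762 kg/m³
  candidate J: σ_y = 241.0 MPa, ρ = 8890 kg/m³
  candidate C: σ_y = 252.0 MPa, ρ = 7870 kg/m³
  candidate Y: M = 135 kN·m/kg
  candidate Z: M = 108 kN·m/kg
  candidate C: M = 32.0 kN·m/kg
  candidate J: M = 27.1 kN·m/kg
  candidate P: M = 21.4 kN·m/kg
Candidate Y has the largest M.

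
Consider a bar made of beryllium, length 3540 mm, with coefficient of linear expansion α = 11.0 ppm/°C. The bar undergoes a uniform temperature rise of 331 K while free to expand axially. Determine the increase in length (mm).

ΔL = α·L₀·ΔT = 11.0×10⁻⁶ × 3540 mm × 331.0 K = 12.9 mm.

12.9 mm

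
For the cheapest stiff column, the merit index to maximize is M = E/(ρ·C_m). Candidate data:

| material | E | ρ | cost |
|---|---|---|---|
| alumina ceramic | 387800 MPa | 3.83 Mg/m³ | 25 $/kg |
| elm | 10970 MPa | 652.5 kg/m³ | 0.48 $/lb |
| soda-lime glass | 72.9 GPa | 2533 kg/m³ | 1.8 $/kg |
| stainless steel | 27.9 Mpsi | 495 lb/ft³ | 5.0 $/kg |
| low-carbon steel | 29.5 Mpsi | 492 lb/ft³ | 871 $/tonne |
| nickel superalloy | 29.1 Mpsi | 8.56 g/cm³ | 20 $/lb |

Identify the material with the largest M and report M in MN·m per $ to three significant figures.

In SI units:
  alumina ceramic: E = 387.8 GPa, ρ = 3830 kg/m³, cost = 25.00 $/kg
  elm: E = 10.97 GPa, ρ = 652.5 kg/m³, cost = 1.058 $/kg
  soda-lime glass: E = 72.90 GPa, ρ = 2533 kg/m³, cost = 1.800 $/kg
  stainless steel: E = 192.4 GPa, ρ = 7929 kg/m³, cost = 5.000 $/kg
  low-carbon steel: E = 203.4 GPa, ρ = 7881 kg/m³, cost = 0.8710 $/kg
  nickel superalloy: E = 200.6 GPa, ρ = 8560 kg/m³, cost = 44.09 $/kg
  low-carbon steel: M = 29.6 MN·m per $
  soda-lime glass: M = 16.0 MN·m per $
  elm: M = 15.9 MN·m per $
  stainless steel: M = 4.85 MN·m per $
  alumina ceramic: M = 4.05 MN·m per $
  nickel superalloy: M = 0.532 MN·m per $
Highest index: low-carbon steel.

low-carbon steel, M = 29.6 MN·m per $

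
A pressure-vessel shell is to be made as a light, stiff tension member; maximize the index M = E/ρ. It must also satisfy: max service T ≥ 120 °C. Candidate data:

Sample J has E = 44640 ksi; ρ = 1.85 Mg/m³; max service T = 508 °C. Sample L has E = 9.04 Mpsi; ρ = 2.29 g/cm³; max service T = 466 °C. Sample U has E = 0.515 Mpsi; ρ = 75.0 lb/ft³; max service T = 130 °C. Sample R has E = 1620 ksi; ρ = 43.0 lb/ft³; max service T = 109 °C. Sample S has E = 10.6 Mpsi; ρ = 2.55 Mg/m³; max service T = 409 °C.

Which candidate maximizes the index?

Screen on constraints: max service T ≥ 120 °C. Survivors: sample J, sample L, sample U, sample S.
In SI units:
  sample J: E = 307.8 GPa, ρ = 1850 kg/m³
  sample L: E = 62.33 GPa, ρ = 2290 kg/m³
  sample U: E = 3.551 GPa, ρ = 1201 kg/m³
  sample S: E = 73.08 GPa, ρ = 2550 kg/m³
  sample J: M = 166 MN·m/kg
  sample S: M = 28.7 MN·m/kg
  sample L: M = 27.2 MN·m/kg
  sample U: M = 2.96 MN·m/kg
The maximum is for sample J.

sample J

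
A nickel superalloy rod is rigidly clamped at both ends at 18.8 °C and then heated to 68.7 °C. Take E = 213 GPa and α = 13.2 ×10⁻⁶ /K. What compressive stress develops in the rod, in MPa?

140 MPa

ΔT = 49.90 K. Constrained thermal stress σ = E·α·ΔT = 213.0×10³ MPa × 13.2×10⁻⁶ × 49.90 = 140 MPa (compressive).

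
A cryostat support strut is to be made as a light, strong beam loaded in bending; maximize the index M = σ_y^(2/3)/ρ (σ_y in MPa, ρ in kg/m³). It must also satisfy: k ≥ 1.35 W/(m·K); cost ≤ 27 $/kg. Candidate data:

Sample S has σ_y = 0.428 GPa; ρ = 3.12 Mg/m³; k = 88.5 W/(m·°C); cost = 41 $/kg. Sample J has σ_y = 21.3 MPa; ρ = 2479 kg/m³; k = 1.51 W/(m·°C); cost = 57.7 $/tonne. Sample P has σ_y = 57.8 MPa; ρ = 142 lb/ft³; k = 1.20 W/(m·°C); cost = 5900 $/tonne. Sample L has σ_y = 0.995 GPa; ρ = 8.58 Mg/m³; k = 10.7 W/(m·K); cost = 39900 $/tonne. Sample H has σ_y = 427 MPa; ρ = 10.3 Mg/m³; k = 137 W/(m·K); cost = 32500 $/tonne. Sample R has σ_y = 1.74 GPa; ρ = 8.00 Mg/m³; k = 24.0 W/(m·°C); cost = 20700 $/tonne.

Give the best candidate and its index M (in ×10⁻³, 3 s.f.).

Screen on constraints: k ≥ 1.35 W/(m·K); cost ≤ 27 $/kg. Survivors: sample J, sample R.
Normalizing units and computing the index:
  sample J: σ_y = 21.30 MPa, ρ = 2479 kg/m³
  sample R: σ_y = 1740 MPa, ρ = 8000 kg/m³
  sample R: M = 18.1×10⁻³
  sample J: M = 3.10×10⁻³
Highest index: sample R.

sample R, M = 18.1×10⁻³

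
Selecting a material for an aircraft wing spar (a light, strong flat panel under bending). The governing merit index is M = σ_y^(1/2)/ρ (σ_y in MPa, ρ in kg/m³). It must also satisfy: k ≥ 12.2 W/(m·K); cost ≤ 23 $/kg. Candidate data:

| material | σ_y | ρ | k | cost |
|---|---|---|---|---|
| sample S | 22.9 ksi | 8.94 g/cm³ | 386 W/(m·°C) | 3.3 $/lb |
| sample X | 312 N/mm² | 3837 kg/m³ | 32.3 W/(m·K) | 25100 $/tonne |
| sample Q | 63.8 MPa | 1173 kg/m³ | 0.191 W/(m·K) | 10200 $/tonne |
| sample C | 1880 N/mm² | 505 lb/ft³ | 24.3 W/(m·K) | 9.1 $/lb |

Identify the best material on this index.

Screen on constraints: k ≥ 12.2 W/(m·K); cost ≤ 23 $/kg. Survivors: sample S, sample C.
Convert each candidate to consistent units, then evaluate M:
  sample S: σ_y = 157.9 MPa, ρ = 8940 kg/m³
  sample C: σ_y = 1880 MPa, ρ = 8089 kg/m³
  sample C: M = 5.36×10⁻³
  sample S: M = 1.41×10⁻³
The maximum is for sample C.

sample C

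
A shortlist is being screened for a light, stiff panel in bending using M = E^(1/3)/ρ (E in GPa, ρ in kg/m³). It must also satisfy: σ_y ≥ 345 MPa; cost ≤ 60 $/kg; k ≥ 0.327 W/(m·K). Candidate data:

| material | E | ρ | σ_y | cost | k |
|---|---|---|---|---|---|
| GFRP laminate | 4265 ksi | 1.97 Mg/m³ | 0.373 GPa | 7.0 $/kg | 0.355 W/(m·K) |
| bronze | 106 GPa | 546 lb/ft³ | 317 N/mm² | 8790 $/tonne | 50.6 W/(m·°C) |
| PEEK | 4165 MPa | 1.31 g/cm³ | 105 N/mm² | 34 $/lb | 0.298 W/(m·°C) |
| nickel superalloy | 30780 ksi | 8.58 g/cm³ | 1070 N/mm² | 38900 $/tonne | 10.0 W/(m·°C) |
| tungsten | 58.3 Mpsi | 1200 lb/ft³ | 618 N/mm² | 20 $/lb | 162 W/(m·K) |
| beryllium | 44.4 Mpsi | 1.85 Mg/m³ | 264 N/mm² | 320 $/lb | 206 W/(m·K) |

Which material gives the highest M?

GFRP laminate

Screen on constraints: σ_y ≥ 345 MPa; cost ≤ 60 $/kg; k ≥ 0.327 W/(m·K). Survivors: GFRP laminate, nickel superalloy, tungsten.
Convert each candidate to consistent units, then evaluate M:
  GFRP laminate: E = 29.41 GPa, ρ = 1970 kg/m³
  nickel superalloy: E = 212.2 GPa, ρ = 8580 kg/m³
  tungsten: E = 402.0 GPa, ρ = 19220 kg/m³
  GFRP laminate: M = 1.57×10⁻³
  nickel superalloy: M = 0.695×10⁻³
  tungsten: M = 0.384×10⁻³
The maximum is for GFRP laminate.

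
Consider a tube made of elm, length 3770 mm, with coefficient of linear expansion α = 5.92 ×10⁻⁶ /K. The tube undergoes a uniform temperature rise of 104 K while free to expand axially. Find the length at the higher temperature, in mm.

3772.3 mm

ΔL = α·L₀·ΔT = 5.92×10⁻⁶ × 3770 mm × 104.0 K = 2.32 mm.
L = L₀ + ΔL = 3770 + 2.32 = 3772.3 mm.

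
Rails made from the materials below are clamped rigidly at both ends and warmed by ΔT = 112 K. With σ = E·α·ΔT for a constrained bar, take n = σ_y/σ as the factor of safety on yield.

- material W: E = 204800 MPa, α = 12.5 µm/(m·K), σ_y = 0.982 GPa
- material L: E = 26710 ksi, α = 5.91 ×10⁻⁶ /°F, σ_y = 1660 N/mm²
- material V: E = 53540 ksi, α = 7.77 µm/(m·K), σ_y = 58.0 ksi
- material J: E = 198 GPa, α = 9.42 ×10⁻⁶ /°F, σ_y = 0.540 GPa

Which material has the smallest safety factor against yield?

material V

With everything in SI (GPa, ×10⁻⁶/K, MPa):
  material W: E = 204.8, α = 12.5, σ_y = 982.0 → σ = 287 MPa, n = 3.42
  material L: E = 184.2, α = 10.6, σ_y = 1660 → σ = 219 MPa, n = 7.57
  material V: E = 369.1, α = 7.77, σ_y = 399.9 → σ = 321 MPa, n = 1.24
  material J: E = 198.0, α = 17.0, σ_y = 540.0 → σ = 376 MPa, n = 1.44
Smallest n: material V with n = 1.24.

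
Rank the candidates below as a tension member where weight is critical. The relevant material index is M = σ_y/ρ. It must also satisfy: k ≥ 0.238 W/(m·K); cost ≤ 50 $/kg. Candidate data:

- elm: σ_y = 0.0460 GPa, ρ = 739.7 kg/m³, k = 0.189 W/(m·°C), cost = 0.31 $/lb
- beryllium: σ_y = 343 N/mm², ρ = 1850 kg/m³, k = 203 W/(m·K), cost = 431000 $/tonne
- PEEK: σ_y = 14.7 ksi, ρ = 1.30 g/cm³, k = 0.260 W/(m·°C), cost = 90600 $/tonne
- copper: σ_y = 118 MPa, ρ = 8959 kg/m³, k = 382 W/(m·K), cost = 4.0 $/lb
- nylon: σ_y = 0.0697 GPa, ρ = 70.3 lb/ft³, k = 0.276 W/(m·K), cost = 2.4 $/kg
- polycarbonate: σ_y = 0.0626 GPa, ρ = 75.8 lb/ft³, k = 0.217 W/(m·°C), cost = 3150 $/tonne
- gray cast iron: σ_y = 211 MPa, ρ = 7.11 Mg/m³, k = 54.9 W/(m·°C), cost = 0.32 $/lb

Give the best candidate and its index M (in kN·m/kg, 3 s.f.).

nylon, M = 61.9 kN·m/kg

Screen on constraints: k ≥ 0.238 W/(m·K); cost ≤ 50 $/kg. Survivors: copper, nylon, gray cast iron.
Putting every candidate on a common basis:
  copper: σ_y = 118.0 MPa, ρ = 8959 kg/m³
  nylon: σ_y = 69.70 MPa, ρ = 1126 kg/m³
  gray cast iron: σ_y = 211.0 MPa, ρ = 7110 kg/m³
  nylon: M = 61.9 kN·m/kg
  gray cast iron: M = 29.7 kN·m/kg
  copper: M = 13.2 kN·m/kg
Highest index: nylon.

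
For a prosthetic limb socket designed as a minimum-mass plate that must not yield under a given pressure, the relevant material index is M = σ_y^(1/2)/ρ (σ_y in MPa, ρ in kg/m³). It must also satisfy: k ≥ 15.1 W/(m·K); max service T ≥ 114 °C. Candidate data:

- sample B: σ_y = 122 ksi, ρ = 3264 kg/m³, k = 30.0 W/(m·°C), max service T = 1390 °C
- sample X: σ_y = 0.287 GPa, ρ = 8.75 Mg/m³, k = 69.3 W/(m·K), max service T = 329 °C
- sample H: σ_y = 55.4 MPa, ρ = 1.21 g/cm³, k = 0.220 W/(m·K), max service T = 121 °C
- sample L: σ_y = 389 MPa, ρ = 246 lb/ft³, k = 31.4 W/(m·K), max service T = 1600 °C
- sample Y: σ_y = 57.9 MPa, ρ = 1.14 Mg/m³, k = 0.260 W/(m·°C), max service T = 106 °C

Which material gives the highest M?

sample B

Screen on constraints: k ≥ 15.1 W/(m·K); max service T ≥ 114 °C. Survivors: sample B, sample X, sample L.
In SI units:
  sample B: σ_y = 841.2 MPa, ρ = 3264 kg/m³
  sample X: σ_y = 287.0 MPa, ρ = 8750 kg/m³
  sample L: σ_y = 389.0 MPa, ρ = 3941 kg/m³
  sample B: M = 8.89×10⁻³
  sample L: M = 5.01×10⁻³
  sample X: M = 1.94×10⁻³
Highest index: sample B.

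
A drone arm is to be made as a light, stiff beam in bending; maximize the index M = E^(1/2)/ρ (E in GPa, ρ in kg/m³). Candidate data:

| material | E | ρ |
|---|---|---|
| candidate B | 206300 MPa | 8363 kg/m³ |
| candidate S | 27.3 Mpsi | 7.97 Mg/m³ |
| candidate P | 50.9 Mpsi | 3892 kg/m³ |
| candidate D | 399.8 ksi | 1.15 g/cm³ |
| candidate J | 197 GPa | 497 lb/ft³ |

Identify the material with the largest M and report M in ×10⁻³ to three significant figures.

After converting to SI:
  candidate B: E = 206.3 GPa, ρ = 8363 kg/m³
  candidate S: E = 188.2 GPa, ρ = 7970 kg/m³
  candidate P: E = 350.9 GPa, ρ = 3892 kg/m³
  candidate D: E = 2.757 GPa, ρ = 1150 kg/m³
  candidate J: E = 197.0 GPa, ρ = 7961 kg/m³
  candidate P: M = 4.81×10⁻³
  candidate J: M = 1.76×10⁻³
  candidate S: M = 1.72×10⁻³
  candidate B: M = 1.72×10⁻³
  candidate D: M = 1.44×10⁻³
The maximum is for candidate P.

candidate P, M = 4.81×10⁻³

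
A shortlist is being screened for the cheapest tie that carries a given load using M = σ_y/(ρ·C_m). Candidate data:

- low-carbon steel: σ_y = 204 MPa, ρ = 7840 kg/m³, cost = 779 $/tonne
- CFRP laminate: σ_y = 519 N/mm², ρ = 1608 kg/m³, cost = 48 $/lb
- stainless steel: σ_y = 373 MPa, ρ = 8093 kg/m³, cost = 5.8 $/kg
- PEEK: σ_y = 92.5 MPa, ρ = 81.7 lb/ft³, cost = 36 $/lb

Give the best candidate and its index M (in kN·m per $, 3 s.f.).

low-carbon steel, M = 33.4 kN·m per $

After converting to SI:
  low-carbon steel: σ_y = 204.0 MPa, ρ = 7840 kg/m³, cost = 0.7790 $/kg
  CFRP laminate: σ_y = 519.0 MPa, ρ = 1608 kg/m³, cost = 105.8 $/kg
  stainless steel: σ_y = 373.0 MPa, ρ = 8093 kg/m³, cost = 5.800 $/kg
  PEEK: σ_y = 92.50 MPa, ρ = 1309 kg/m³, cost = 79.37 $/kg
  low-carbon steel: M = 33.4 kN·m per $
  stainless steel: M = 7.95 kN·m per $
  CFRP laminate: M = 3.05 kN·m per $
  PEEK: M = 0.891 kN·m per $
Low-carbon steel has the largest M.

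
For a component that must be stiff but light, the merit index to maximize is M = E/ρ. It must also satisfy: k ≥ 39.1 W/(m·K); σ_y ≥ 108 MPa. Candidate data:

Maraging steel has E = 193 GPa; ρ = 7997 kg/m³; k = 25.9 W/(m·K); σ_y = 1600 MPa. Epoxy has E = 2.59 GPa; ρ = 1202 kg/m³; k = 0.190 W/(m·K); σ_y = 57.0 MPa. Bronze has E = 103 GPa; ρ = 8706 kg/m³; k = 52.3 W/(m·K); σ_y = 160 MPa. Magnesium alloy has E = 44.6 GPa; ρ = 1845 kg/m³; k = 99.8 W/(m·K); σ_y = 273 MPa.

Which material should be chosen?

Screen on constraints: k ≥ 39.1 W/(m·K); σ_y ≥ 108 MPa. Survivors: bronze, magnesium alloy.
Per-candidate index values:
  magnesium alloy: M = 24.2 MN·m/kg
  bronze: M = 11.8 MN·m/kg
Magnesium alloy ranks first.

magnesium alloy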